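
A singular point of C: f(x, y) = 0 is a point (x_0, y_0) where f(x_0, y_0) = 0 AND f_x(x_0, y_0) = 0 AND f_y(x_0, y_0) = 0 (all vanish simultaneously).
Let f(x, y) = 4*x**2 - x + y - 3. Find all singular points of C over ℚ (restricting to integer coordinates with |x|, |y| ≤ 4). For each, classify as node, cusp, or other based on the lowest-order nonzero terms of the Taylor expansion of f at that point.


No singular points in the scanned grid; C is smooth there.

Compute partial derivatives:
  f_x = 8*x - 1.
  f_y = 1.
f_y = 1 is a nonzero constant, so f_y never vanishes: no point (x, y) can satisfy f = f_x = f_y = 0. In particular no (x, y) ∈ {−4, ..., 4}² is singular; the curve is smooth.


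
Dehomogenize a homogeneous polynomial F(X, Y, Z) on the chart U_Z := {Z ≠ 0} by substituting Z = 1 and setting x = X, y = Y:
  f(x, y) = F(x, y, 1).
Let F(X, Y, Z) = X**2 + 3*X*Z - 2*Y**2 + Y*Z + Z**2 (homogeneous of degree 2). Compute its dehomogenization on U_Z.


f(x, y) = x**2 + 3*x - 2*y**2 + y + 1

On U_Z we set Z = 1. Each monomial c·X^i·Y^j·Z^k in F becomes c·x^i·y^j·1^k = c·x^i·y^j.
Substituting Z = 1: F(X, Y, 1) = x**2 + 3*x - 2*y**2 + y + 1.
Note: deg(f) ≤ deg(F) = 2; strict inequality happens when F is divisible by Z (lost terms).


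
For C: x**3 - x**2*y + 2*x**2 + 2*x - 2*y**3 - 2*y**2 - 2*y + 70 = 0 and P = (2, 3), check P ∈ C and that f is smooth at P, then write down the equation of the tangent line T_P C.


Tangent line at P: 10*x - 72*y + 196 = 0.

Step 1: f(2, 3) = 0, so P lies on C.
Step 2: partial derivatives
  f_x(x, y) = 3*x**2 - 2*x*y + 4*x + 2, f_y(x, y) = -x**2 - 6*y**2 - 4*y - 2.
  f_x(P) = 10, f_y(P) = -72 (gradient nonzero, so P is smooth).
Step 3: tangent line at P: 10·(x − 2) + -72·(y − 3) = 0.
Expanding: 10*x - 72*y + 196 = 0.


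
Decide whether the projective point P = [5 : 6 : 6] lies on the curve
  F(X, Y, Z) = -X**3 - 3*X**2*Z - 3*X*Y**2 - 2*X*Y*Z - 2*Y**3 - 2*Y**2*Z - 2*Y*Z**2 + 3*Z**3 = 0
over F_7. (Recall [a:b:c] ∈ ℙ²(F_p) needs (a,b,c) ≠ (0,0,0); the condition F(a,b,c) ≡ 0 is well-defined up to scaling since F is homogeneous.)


F(5,6,6) ≡ 5 (mod 7); P is NOT on the curve.

Evaluate F(5, 6, 6) term-by-term (mod 7).
  -X**3 ↦ -1·125·1·1 = -125
  -3*X**2*Z ↦ -3·25·1·6 = -450
  -3*X*Y**2 ↦ -3·5·36·1 = -540
  -2*X*Y*Z ↦ -2·5·6·6 = -360
  -2*Y**3 ↦ -2·1·216·1 = -432
  -2*Y**2*Z ↦ -2·1·36·6 = -432
  -2*Y*Z**2 ↦ -2·1·6·36 = -432
  3*Z**3 ↦ 3·1·1·216 = 648
Sum: F(5, 6, 6) = (-125) + (-450) + (-540) + (-360) + (-432) + (-432) + (-432) + (648) = -2123.
Reducing mod 7: -2123 ≡ 5 (mod 7).
Since F(a, b, c) ≡ 5 ≠ 0 (mod 7), P does NOT lie on the curve.


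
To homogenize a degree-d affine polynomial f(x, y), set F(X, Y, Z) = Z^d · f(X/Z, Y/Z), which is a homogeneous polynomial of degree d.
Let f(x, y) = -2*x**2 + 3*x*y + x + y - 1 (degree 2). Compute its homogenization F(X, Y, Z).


F(X, Y, Z) = -2*X**2 + 3*X*Y + X*Z + Y*Z - Z**2

deg(f) = 2.
Substitute x = X/Z, y = Y/Z into f, then multiply by Z^2.
  monomial -2·x^2·y^0 ↦ -2·X^2·Y^0·Z^0.
  monomial 3·x^1·y^1 ↦ 3·X^1·Y^1·Z^0.
  monomial 1·x^1·y^0 ↦ 1·X^1·Y^0·Z^1.
  monomial 1·x^0·y^1 ↦ 1·X^0·Y^1·Z^1.
  monomial -1·x^0·y^0 ↦ -1·X^0·Y^0·Z^2.
Collecting: F(X, Y, Z) = -2*X**2 + 3*X*Y + X*Z + Y*Z - Z**2.


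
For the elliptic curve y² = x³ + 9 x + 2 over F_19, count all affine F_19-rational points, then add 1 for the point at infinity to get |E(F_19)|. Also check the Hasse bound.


Affine points = {(2, 3), (2, 16), (4, 8), (4, 11), (5, 1), (5, 18), (6, 5), (6, 14), (7, 3), (7, 16), (8, 4), (8, 15), (10, 3), (10, 16), (11, 8), (11, 11), (13, 6), (13, 13), (15, 4), (15, 15), (16, 9), (16, 10), (18, 7), (18, 12)}; affine count = 24; |E(F_19)| = 25.

Discriminant check: Δ ∝ 4a³ + 27b² = 4·9³ + 27·2² = 4·729 + 27·4 ≡ 3 (mod 19). Nonzero ⇒ E is nonsingular.
For each x ∈ F_19, compute rhs = x³ + 9·x + 2 mod 19, then count y ∈ F_19 with y² ≡ rhs.
  x = 0: rhs = 2, matching y values: none (0 points).
  x = 1: rhs = 12, matching y values: none (0 points).
  x = 2: rhs = 9, matching y values: 3, 16 (2 points).
  x = 3: rhs = 18, matching y values: none (0 points).
  x = 4: rhs = 7, matching y values: 8, 11 (2 points).
  x = 5: rhs = 1, matching y values: 1, 18 (2 points).
  x = 6: rhs = 6, matching y values: 5, 14 (2 points).
  x = 7: rhs = 9, matching y values: 3, 16 (2 points).
  x = 8: rhs = 16, matching y values: 4, 15 (2 points).
  x = 9: rhs = 14, matching y values: none (0 points).
  x = 10: rhs = 9, matching y values: 3, 16 (2 points).
  x = 11: rhs = 7, matching y values: 8, 11 (2 points).
  x = 12: rhs = 14, matching y values: none (0 points).
  x = 13: rhs = 17, matching y values: 6, 13 (2 points).
  x = 14: rhs = 3, matching y values: none (0 points).
  x = 15: rhs = 16, matching y values: 4, 15 (2 points).
  x = 16: rhs = 5, matching y values: 9, 10 (2 points).
  x = 17: rhs = 14, matching y values: none (0 points).
  x = 18: rhs = 11, matching y values: 7, 12 (2 points).
Total affine count: 24.
Full point count |E(F_19)| = 24 + 1 = 25.
Hasse bound: |25 − (19+1)| = |5| = 5 ≤ 2√19 ≈ 8.7178 ✓.


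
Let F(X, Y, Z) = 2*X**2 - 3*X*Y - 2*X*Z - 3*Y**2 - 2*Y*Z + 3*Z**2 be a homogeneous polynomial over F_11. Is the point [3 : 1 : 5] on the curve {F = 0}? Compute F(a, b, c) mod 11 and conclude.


F(3,1,5) ≡ 8 (mod 11); P is NOT on the curve.

Evaluate F(3, 1, 5) term-by-term (mod 11).
  2*X**2 ↦ 2·9·1·1 = 18
  -3*X*Y ↦ -3·3·1·1 = -9
  -2*X*Z ↦ -2·3·1·5 = -30
  -3*Y**2 ↦ -3·1·1·1 = -3
  -2*Y*Z ↦ -2·1·1·5 = -10
  3*Z**2 ↦ 3·1·1·25 = 75
Sum: F(3, 1, 5) = (18) + (-9) + (-30) + (-3) + (-10) + (75) = 41.
Reducing mod 11: 41 ≡ 8 (mod 11).
Since F(a, b, c) ≡ 8 ≠ 0 (mod 11), P does NOT lie on the curve.


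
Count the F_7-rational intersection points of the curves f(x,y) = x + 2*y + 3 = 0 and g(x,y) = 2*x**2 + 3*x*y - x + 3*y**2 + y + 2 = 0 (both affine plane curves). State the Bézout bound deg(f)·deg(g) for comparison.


Common zeros: {(1, 5), (3, 4)}; count = 2; Bézout bound = 2.

deg(f) = 1, deg(g) = 2, so Bézout bound = 2.
Scan x ∈ F_7. For each x, list the y ∈ F_7 with f(x, y) ≡ 0 and those with g(x, y) ≡ 0 (mod 7); the common zeros in that column are the intersection.
  x = 0: f ≡ 0 at y ∈ {2}; g ≡ 0 at y ∈ ∅; common: ∅.
  x = 1: f ≡ 0 at y ∈ {5}; g ≡ 0 at y ∈ {3, 5}; common: {5}.
  x = 2: f ≡ 0 at y ∈ {1}; g ≡ 0 at y ∈ {3, 4}; common: ∅.
  x = 3: f ≡ 0 at y ∈ {4}; g ≡ 0 at y ∈ {2, 4}; common: {4}.
  x = 4: f ≡ 0 at y ∈ {0}; g ≡ 0 at y ∈ ∅; common: ∅.
  x = 5: f ≡ 0 at y ∈ {3}; g ≡ 0 at y ∈ {2}; common: ∅.
  x = 6: f ≡ 0 at y ∈ {6}; g ≡ 0 at y ∈ {5}; common: ∅.
Collecting: common zeros = {(1, 5), (3, 4)}, so the count is 2.
Comparison with the Bézout bound: 2 ≤ 2 = deg(f)·deg(g), as expected for curves with no common component (the bound is attained).


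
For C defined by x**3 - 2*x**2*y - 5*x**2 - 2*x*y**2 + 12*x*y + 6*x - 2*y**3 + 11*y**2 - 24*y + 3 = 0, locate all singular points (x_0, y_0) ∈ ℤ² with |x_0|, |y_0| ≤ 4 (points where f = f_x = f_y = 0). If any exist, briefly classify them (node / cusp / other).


Singular points: {(2, 1)}; classification: node.

Compute partial derivatives:
  f_x = 3*x**2 - 4*x*y - 10*x - 2*y**2 + 12*y + 6.
  f_y = -2*x**2 - 4*x*y + 12*x - 6*y**2 + 22*y - 24.
Scan x_0 ∈ {−4, ..., 4}. For each x_0, f_y(x_0, y) is a polynomial in y; find its integer roots y ∈ {−4, ..., 4}, then test f_x and f at those candidates.
  x = -4: f_y(-4, y) = -6*y**2 + 38*y - 104; no integer root y with |y| ≤ 4.
  x = -3: f_y(-3, y) = -6*y**2 + 34*y - 78; no integer root y with |y| ≤ 4.
  x = -2: f_y(-2, y) = -6*y**2 + 30*y - 56; no integer root y with |y| ≤ 4.
  x = -1: f_y(-1, y) = -6*y**2 + 26*y - 38; no integer root y with |y| ≤ 4.
  x = 0: f_y(0, y) = -6*y**2 + 22*y - 24; no integer root y with |y| ≤ 4.
  x = 1: f_y(1, y) = -6*y**2 + 18*y - 14; no integer root y with |y| ≤ 4.
  x = 2: f_y(2, y) = -6*y**2 + 14*y - 8; vanishes at y ∈ {1}. (2, 1): f_x = 0, f = 0 — SINGULAR.
  x = 3: f_y(3, y) = -6*y**2 + 10*y - 6; no integer root y with |y| ≤ 4.
  x = 4: f_y(4, y) = -6*y**2 + 6*y - 8; no integer root y with |y| ≤ 4.
Only singular point on the grid: (2, 1).
Classify: substitute x = 2 + u, y = 1 + v and expand: f = u**3 - 2*u**2*v - u**2 - 2*u*v**2 - 2*v**3 + v**2.
No constant or linear terms (consistent with a singular point). Quadratic part: -u**2 + v**2. Cubic part: u**3 - 2*u**2*v - 2*u*v**2 - 2*v**3.
The quadratic part v**2 - u**2 = (v − u)(v + u) splits into two distinct linear factors, so there are two distinct tangent lines y − 1 = ±(x − 2) — this is a node (ordinary double point).
Classification: node.


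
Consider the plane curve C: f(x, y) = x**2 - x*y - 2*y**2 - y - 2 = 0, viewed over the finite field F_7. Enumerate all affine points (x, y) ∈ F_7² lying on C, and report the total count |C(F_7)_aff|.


Affine F_7-points: {(2, 4), (2, 5), (3, 0), (3, 5), (4, 0), (4, 1)}; count = 6.

For each of the 49 pairs (x, y) ∈ F_7², evaluate f(x, y) mod 7. Record the zeros.
  x = 0: [0↦5, 1↦2, 2↦2, 3↦5, 4↦4, 5↦6, 6↦4]  zeros at y ∈ ∅
  x = 1: [0↦6, 1↦2, 2↦1, 3↦3, 4↦1, 5↦2, 6↦6]  zeros at y ∈ ∅
  x = 2: [0↦2, 1↦4, 2↦2, 3↦3, 4↦0, 5↦0, 6↦3]  zeros at y ∈ {4, 5}
  x = 3: [0↦0, 1↦1, 2↦5, 3↦5, 4↦1, 5↦0, 6↦2]  zeros at y ∈ {0, 5}
  x = 4: [0↦0, 1↦0, 2↦3, 3↦2, 4↦4, 5↦2, 6↦3]  zeros at y ∈ {0, 1}
  x = 5: [0↦2, 1↦1, 2↦3, 3↦1, 4↦2, 5↦6, 6↦6]  zeros at y ∈ ∅
  x = 6: [0↦6, 1↦4, 2↦5, 3↦2, 4↦2, 5↦5, 6↦4]  zeros at y ∈ ∅
Collecting zeros: affine points = {(2, 4), (2, 5), (3, 0), (3, 5), (4, 0), (4, 1)}.
Total count |C(F_7)_aff| = 6.


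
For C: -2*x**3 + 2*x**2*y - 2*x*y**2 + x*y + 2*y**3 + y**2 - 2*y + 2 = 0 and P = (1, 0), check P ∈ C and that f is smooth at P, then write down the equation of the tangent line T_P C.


Tangent line at P: -6*x + y + 6 = 0.

Step 1: f(1, 0) = 0, so P lies on C.
Step 2: partial derivatives
  f_x(x, y) = -6*x**2 + 4*x*y - 2*y**2 + y, f_y(x, y) = 2*x**2 - 4*x*y + x + 6*y**2 + 2*y - 2.
  f_x(P) = -6, f_y(P) = 1 (gradient nonzero, so P is smooth).
Step 3: tangent line at P: -6·(x − 1) + 1·(y − 0) = 0.
Expanding: -6*x + y + 6 = 0.


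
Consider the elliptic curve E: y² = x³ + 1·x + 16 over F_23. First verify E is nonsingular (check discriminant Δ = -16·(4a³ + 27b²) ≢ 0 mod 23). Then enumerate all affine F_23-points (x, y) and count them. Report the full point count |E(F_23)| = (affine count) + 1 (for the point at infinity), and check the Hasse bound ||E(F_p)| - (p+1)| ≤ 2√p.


Affine points = {(0, 4), (0, 19), (1, 8), (1, 15), (2, 7), (2, 16), (3, 0), (5, 10), (5, 13), (6, 10), (6, 13), (9, 8), (9, 15), (11, 1), (11, 22), (12, 10), (12, 13), (13, 8), (13, 15), (15, 5), (15, 18), (17, 1), (17, 22), (18, 1), (18, 22), (20, 3), (20, 20), (21, 11), (21, 12)}; affine count = 29; |E(F_23)| = 30.

Discriminant check: Δ ∝ 4a³ + 27b² = 4·1³ + 27·16² = 4·1 + 27·256 ≡ 16 (mod 23). Nonzero ⇒ E is nonsingular.
For each x ∈ F_23, compute rhs = x³ + 1·x + 16 mod 23, then count y ∈ F_23 with y² ≡ rhs.
  x = 0: rhs = 16, matching y values: 4, 19 (2 points).
  x = 1: rhs = 18, matching y values: 8, 15 (2 points).
  x = 2: rhs = 3, matching y values: 7, 16 (2 points).
  x = 3: rhs = 0, matching y values: 0 (1 points).
  x = 4: rhs = 15, matching y values: none (0 points).
  x = 5: rhs = 8, matching y values: 10, 13 (2 points).
  x = 6: rhs = 8, matching y values: 10, 13 (2 points).
  x = 7: rhs = 21, matching y values: none (0 points).
  x = 8: rhs = 7, matching y values: none (0 points).
  x = 9: rhs = 18, matching y values: 8, 15 (2 points).
  x = 10: rhs = 14, matching y values: none (0 points).
  x = 11: rhs = 1, matching y values: 1, 22 (2 points).
  x = 12: rhs = 8, matching y values: 10, 13 (2 points).
  x = 13: rhs = 18, matching y values: 8, 15 (2 points).
  x = 14: rhs = 14, matching y values: none (0 points).
  x = 15: rhs = 2, matching y values: 5, 18 (2 points).
  x = 16: rhs = 11, matching y values: none (0 points).
  x = 17: rhs = 1, matching y values: 1, 22 (2 points).
  x = 18: rhs = 1, matching y values: 1, 22 (2 points).
  x = 19: rhs = 17, matching y values: none (0 points).
  x = 20: rhs = 9, matching y values: 3, 20 (2 points).
  x = 21: rhs = 6, matching y values: 11, 12 (2 points).
  x = 22: rhs = 14, matching y values: none (0 points).
Total affine count: 29.
Full point count |E(F_23)| = 29 + 1 = 30.
Hasse bound: |30 − (23+1)| = |6| = 6 ≤ 2√23 ≈ 9.5917 ✓.


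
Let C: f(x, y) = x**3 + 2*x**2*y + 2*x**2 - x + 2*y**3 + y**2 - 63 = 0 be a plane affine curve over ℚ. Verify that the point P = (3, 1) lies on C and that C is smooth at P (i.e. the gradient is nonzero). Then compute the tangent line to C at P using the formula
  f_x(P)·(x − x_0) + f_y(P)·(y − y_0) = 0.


Tangent line at P: 50*x + 26*y - 176 = 0.

Step 1: f(3, 1) = 0, so P lies on C.
Step 2: partial derivatives
  f_x(x, y) = 3*x**2 + 4*x*y + 4*x - 1, f_y(x, y) = 2*x**2 + 6*y**2 + 2*y.
  f_x(P) = 50, f_y(P) = 26 (gradient nonzero, so P is smooth).
Step 3: tangent line at P: 50·(x − 3) + 26·(y − 1) = 0.
Expanding: 50*x + 26*y - 176 = 0.


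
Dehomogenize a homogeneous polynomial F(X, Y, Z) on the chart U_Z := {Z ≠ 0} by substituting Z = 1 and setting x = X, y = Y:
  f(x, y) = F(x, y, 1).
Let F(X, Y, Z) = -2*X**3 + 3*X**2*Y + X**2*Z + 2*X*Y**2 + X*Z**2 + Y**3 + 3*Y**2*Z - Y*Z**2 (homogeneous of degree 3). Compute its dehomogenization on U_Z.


f(x, y) = -2*x**3 + 3*x**2*y + x**2 + 2*x*y**2 + x + y**3 + 3*y**2 - y

On U_Z we set Z = 1. Each monomial c·X^i·Y^j·Z^k in F becomes c·x^i·y^j·1^k = c·x^i·y^j.
Substituting Z = 1: F(X, Y, 1) = -2*x**3 + 3*x**2*y + x**2 + 2*x*y**2 + x + y**3 + 3*y**2 - y.
Note: deg(f) ≤ deg(F) = 3; strict inequality happens when F is divisible by Z (lost terms).


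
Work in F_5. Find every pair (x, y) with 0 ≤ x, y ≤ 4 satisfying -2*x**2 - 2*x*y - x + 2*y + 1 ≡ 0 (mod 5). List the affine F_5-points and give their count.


Affine F_5-points: {(0, 2), (2, 3), (3, 0), (4, 0)}; count = 4.

For each of the 25 pairs (x, y) ∈ F_5², evaluate f(x, y) mod 5. Record the zeros.
  x = 0: [0↦1, 1↦3, 2↦0, 3↦2, 4↦4]  zeros at y ∈ {2}
  x = 1: [0↦3, 1↦3, 2↦3, 3↦3, 4↦3]  zeros at y ∈ ∅
  x = 2: [0↦1, 1↦4, 2↦2, 3↦0, 4↦3]  zeros at y ∈ {3}
  x = 3: [0↦0, 1↦1, 2↦2, 3↦3, 4↦4]  zeros at y ∈ {0}
  x = 4: [0↦0, 1↦4, 2↦3, 3↦2, 4↦1]  zeros at y ∈ {0}
Collecting zeros: affine points = {(0, 2), (2, 3), (3, 0), (4, 0)}.
Total count |C(F_5)_aff| = 4.


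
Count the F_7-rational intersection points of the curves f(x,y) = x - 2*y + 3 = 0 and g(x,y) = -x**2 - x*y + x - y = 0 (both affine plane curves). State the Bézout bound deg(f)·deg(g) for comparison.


Common zeros: ∅; count = 0; Bézout bound = 2.

deg(f) = 1, deg(g) = 2, so Bézout bound = 2.
Scan x ∈ F_7. For each x, list the y ∈ F_7 with f(x, y) ≡ 0 and those with g(x, y) ≡ 0 (mod 7); the common zeros in that column are the intersection.
  x = 0: f ≡ 0 at y ∈ {5}; g ≡ 0 at y ∈ {0}; common: ∅.
  x = 1: f ≡ 0 at y ∈ {2}; g ≡ 0 at y ∈ {0}; common: ∅.
  x = 2: f ≡ 0 at y ∈ {6}; g ≡ 0 at y ∈ {4}; common: ∅.
  x = 3: f ≡ 0 at y ∈ {3}; g ≡ 0 at y ∈ {2}; common: ∅.
  x = 4: f ≡ 0 at y ∈ {0}; g ≡ 0 at y ∈ {6}; common: ∅.
  x = 5: f ≡ 0 at y ∈ {4}; g ≡ 0 at y ∈ {6}; common: ∅.
  x = 6: f ≡ 0 at y ∈ {1}; g ≡ 0 at y ∈ ∅; common: ∅.
Collecting: common zeros = ∅, so the count is 0.
Comparison with the Bézout bound: 0 ≤ 2 = deg(f)·deg(g), as expected for curves with no common component (the affine F_7-count falls short of the bound because intersections may lie at infinity, over extension fields, or carry multiplicity).


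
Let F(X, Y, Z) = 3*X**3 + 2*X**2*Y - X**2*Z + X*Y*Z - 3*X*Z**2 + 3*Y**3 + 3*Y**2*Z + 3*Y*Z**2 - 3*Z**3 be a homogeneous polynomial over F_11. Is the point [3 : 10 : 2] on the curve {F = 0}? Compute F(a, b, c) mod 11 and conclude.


F(3,10,2) ≡ 3 (mod 11); P is NOT on the curve.

Evaluate F(3, 10, 2) term-by-term (mod 11).
  3*X**3 ↦ 3·27·1·1 = 81
  2*X**2*Y ↦ 2·9·10·1 = 180
  -X**2*Z ↦ -1·9·1·2 = -18
  X*Y*Z ↦ 1·3·10·2 = 60
  -3*X*Z**2 ↦ -3·3·1·4 = -36
  3*Y**3 ↦ 3·1·1000·1 = 3000
  3*Y**2*Z ↦ 3·1·100·2 = 600
  3*Y*Z**2 ↦ 3·1·10·4 = 120
  -3*Z**3 ↦ -3·1·1·8 = -24
Sum: F(3, 10, 2) = (81) + (180) + (-18) + (60) + (-36) + (3000) + (600) + (120) + (-24) = 3963.
Reducing mod 11: 3963 ≡ 3 (mod 11).
Since F(a, b, c) ≡ 3 ≠ 0 (mod 11), P does NOT lie on the curve.


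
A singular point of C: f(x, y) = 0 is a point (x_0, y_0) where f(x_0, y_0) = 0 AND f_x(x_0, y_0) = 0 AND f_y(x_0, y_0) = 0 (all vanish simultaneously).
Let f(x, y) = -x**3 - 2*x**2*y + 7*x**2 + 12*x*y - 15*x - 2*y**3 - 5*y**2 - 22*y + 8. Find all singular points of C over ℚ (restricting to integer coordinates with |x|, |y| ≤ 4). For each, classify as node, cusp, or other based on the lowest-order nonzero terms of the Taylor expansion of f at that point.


Singular points: {(3, -1)}; classification: cusp.

Compute partial derivatives:
  f_x = -3*x**2 - 4*x*y + 14*x + 12*y - 15.
  f_y = -2*x**2 + 12*x - 6*y**2 - 10*y - 22.
Scan x_0 ∈ {−4, ..., 4}. For each x_0, f_y(x_0, y) is a polynomial in y; find its integer roots y ∈ {−4, ..., 4}, then test f_x and f at those candidates.
  x = -4: f_y(-4, y) = -6*y**2 - 10*y - 102; no integer root y with |y| ≤ 4.
  x = -3: f_y(-3, y) = -6*y**2 - 10*y - 76; no integer root y with |y| ≤ 4.
  x = -2: f_y(-2, y) = -6*y**2 - 10*y - 54; no integer root y with |y| ≤ 4.
  x = -1: f_y(-1, y) = -6*y**2 - 10*y - 36; no integer root y with |y| ≤ 4.
  x = 0: f_y(0, y) = -6*y**2 - 10*y - 22; no integer root y with |y| ≤ 4.
  x = 1: f_y(1, y) = -6*y**2 - 10*y - 12; no integer root y with |y| ≤ 4.
  x = 2: f_y(2, y) = -6*y**2 - 10*y - 6; no integer root y with |y| ≤ 4.
  x = 3: f_y(3, y) = -6*y**2 - 10*y - 4; vanishes at y ∈ {-1}. (3, -1): f_x = 0, f = 0 — SINGULAR.
  x = 4: f_y(4, y) = -6*y**2 - 10*y - 6; no integer root y with |y| ≤ 4.
Only singular point on the grid: (3, -1).
Classify: substitute x = 3 + u, y = -1 + v and expand: f = -u**3 - 2*u**2*v - 2*v**3 + v**2.
No constant or linear terms (consistent with a singular point). Quadratic part: v**2. Cubic part: -u**3 - 2*u**2*v - 2*v**3.
The quadratic part v**2 is a perfect square, so there is a single (double) tangent line v = 0, i.e. y = -1. Restricting the cubic part to that line (v = 0) leaves -u**3 ≠ 0, so f is not divisible by v and the branch is v² ≈ u**3 to lowest order — this is a cusp.
Classification: cusp.


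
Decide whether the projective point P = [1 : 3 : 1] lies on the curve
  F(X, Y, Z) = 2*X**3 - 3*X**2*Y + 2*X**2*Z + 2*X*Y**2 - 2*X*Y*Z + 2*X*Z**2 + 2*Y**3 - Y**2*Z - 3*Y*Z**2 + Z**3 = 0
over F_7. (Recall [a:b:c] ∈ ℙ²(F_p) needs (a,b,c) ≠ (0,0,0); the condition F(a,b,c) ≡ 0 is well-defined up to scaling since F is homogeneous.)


F(1,3,1) ≡ 4 (mod 7); P is NOT on the curve.

Evaluate F(1, 3, 1) term-by-term (mod 7).
  2*X**3 ↦ 2·1·1·1 = 2
  -3*X**2*Y ↦ -3·1·3·1 = -9
  2*X**2*Z ↦ 2·1·1·1 = 2
  2*X*Y**2 ↦ 2·1·9·1 = 18
  -2*X*Y*Z ↦ -2·1·3·1 = -6
  2*X*Z**2 ↦ 2·1·1·1 = 2
  2*Y**3 ↦ 2·1·27·1 = 54
  -Y**2*Z ↦ -1·1·9·1 = -9
  -3*Y*Z**2 ↦ -3·1·3·1 = -9
  Z**3 ↦ 1·1·1·1 = 1
Sum: F(1, 3, 1) = (2) + (-9) + (2) + (18) + (-6) + (2) + (54) + (-9) + (-9) + (1) = 46.
Reducing mod 7: 46 ≡ 4 (mod 7).
Since F(a, b, c) ≡ 4 ≠ 0 (mod 7), P does NOT lie on the curve.


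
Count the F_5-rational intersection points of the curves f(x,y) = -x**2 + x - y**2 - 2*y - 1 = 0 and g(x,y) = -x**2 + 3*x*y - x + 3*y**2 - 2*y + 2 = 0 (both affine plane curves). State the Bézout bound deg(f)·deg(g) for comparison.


Common zeros: {(3, 1)}; count = 1; Bézout bound = 4.

deg(f) = 2, deg(g) = 2, so Bézout bound = 4.
Scan x ∈ F_5. For each x, list the y ∈ F_5 with f(x, y) ≡ 0 and those with g(x, y) ≡ 0 (mod 5); the common zeros in that column are the intersection.
  x = 0: f ≡ 0 at y ∈ {4}; g ≡ 0 at y ∈ {2}; common: ∅.
  x = 1: f ≡ 0 at y ∈ {4}; g ≡ 0 at y ∈ {0, 3}; common: ∅.
  x = 2: f ≡ 0 at y ∈ ∅; g ≡ 0 at y ∈ {3, 4}; common: ∅.
  x = 3: f ≡ 0 at y ∈ {1, 2}; g ≡ 0 at y ∈ {0, 1}; common: {1}.
  x = 4: f ≡ 0 at y ∈ ∅; g ≡ 0 at y ∈ {1, 4}; common: ∅.
Collecting: common zeros = {(3, 1)}, so the count is 1.
Comparison with the Bézout bound: 1 ≤ 4 = deg(f)·deg(g), as expected for curves with no common component (the affine F_5-count falls short of the bound because intersections may lie at infinity, over extension fields, or carry multiplicity).


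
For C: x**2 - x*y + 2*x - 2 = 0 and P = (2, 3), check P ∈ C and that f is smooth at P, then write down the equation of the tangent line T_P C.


Tangent line at P: 3*x - 2*y = 0.

Step 1: f(2, 3) = 0, so P lies on C.
Step 2: partial derivatives
  f_x(x, y) = 2*x - y + 2, f_y(x, y) = -x.
  f_x(P) = 3, f_y(P) = -2 (gradient nonzero, so P is smooth).
Step 3: tangent line at P: 3·(x − 2) + -2·(y − 3) = 0.
Expanding: 3*x - 2*y = 0.


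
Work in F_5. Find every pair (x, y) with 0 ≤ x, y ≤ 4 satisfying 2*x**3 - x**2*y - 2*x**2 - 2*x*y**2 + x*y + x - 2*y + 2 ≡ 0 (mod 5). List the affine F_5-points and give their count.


Affine F_5-points: {(0, 1), (4, 1)}; count = 2.

For each of the 25 pairs (x, y) ∈ F_5², evaluate f(x, y) mod 5. Record the zeros.
  x = 0: [0↦2, 1↦0, 2↦3, 3↦1, 4↦4]  zeros at y ∈ {1}
  x = 1: [0↦3, 1↦4, 2↦1, 3↦4, 4↦3]  zeros at y ∈ ∅
  x = 2: [0↦2, 1↦4, 2↦3, 3↦4, 4↦2]  zeros at y ∈ ∅
  x = 3: [0↦1, 1↦2, 2↦1, 3↦3, 4↦3]  zeros at y ∈ ∅
  x = 4: [0↦2, 1↦0, 2↦2, 3↦3, 4↦3]  zeros at y ∈ {1}
Collecting zeros: affine points = {(0, 1), (4, 1)}.
Total count |C(F_5)_aff| = 2.


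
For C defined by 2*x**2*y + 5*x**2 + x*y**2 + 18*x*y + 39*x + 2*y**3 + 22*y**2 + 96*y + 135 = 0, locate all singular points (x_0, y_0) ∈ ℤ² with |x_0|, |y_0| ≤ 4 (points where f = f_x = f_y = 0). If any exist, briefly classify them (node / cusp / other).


Singular points: {(-3, -3)}; classification: node.

Compute partial derivatives:
  f_x = 4*x*y + 10*x + y**2 + 18*y + 39.
  f_y = 2*x**2 + 2*x*y + 18*x + 6*y**2 + 44*y + 96.
Scan x_0 ∈ {−4, ..., 4}. For each x_0, f_y(x_0, y) is a polynomial in y; find its integer roots y ∈ {−4, ..., 4}, then test f_x and f at those candidates.
  x = -4: f_y(-4, y) = 6*y**2 + 36*y + 56; no integer root y with |y| ≤ 4.
  x = -3: f_y(-3, y) = 6*y**2 + 38*y + 60; vanishes at y ∈ {-3}. (-3, -3): f_x = 0, f = 0 — SINGULAR.
  x = -2: f_y(-2, y) = 6*y**2 + 40*y + 68; no integer root y with |y| ≤ 4.
  x = -1: f_y(-1, y) = 6*y**2 + 42*y + 80; no integer root y with |y| ≤ 4.
  x = 0: f_y(0, y) = 6*y**2 + 44*y + 96; no integer root y with |y| ≤ 4.
  x = 1: f_y(1, y) = 6*y**2 + 46*y + 116; no integer root y with |y| ≤ 4.
  x = 2: f_y(2, y) = 6*y**2 + 48*y + 140; no integer root y with |y| ≤ 4.
  x = 3: f_y(3, y) = 6*y**2 + 50*y + 168; no integer root y with |y| ≤ 4.
  x = 4: f_y(4, y) = 6*y**2 + 52*y + 200; no integer root y with |y| ≤ 4.
Only singular point on the grid: (-3, -3).
Classify: substitute x = -3 + u, y = -3 + v and expand: f = 2*u**2*v - u**2 + u*v**2 + 2*v**3 + v**2.
No constant or linear terms (consistent with a singular point). Quadratic part: -u**2 + v**2. Cubic part: 2*u**2*v + u*v**2 + 2*v**3.
The quadratic part v**2 - u**2 = (v − u)(v + u) splits into two distinct linear factors, so there are two distinct tangent lines y − -3 = ±(x − -3) — this is a node (ordinary double point).
Classification: node.


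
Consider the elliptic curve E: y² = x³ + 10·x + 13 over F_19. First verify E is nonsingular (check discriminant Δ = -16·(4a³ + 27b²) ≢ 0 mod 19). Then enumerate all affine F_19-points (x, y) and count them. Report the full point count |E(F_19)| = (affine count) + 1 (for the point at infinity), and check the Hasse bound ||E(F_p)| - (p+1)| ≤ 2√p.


Affine points = {(1, 9), (1, 10), (5, 6), (5, 13), (6, 2), (6, 17), (8, 4), (8, 15), (10, 7), (10, 12), (14, 3), (14, 16), (15, 2), (15, 17), (17, 2), (17, 17)}; affine count = 16; |E(F_19)| = 17.

Discriminant check: Δ ∝ 4a³ + 27b² = 4·10³ + 27·13² = 4·1000 + 27·169 ≡ 13 (mod 19). Nonzero ⇒ E is nonsingular.
For each x ∈ F_19, compute rhs = x³ + 10·x + 13 mod 19, then count y ∈ F_19 with y² ≡ rhs.
  x = 0: rhs = 13, matching y values: none (0 points).
  x = 1: rhs = 5, matching y values: 9, 10 (2 points).
  x = 2: rhs = 3, matching y values: none (0 points).
  x = 3: rhs = 13, matching y values: none (0 points).
  x = 4: rhs = 3, matching y values: none (0 points).
  x = 5: rhs = 17, matching y values: 6, 13 (2 points).
  x = 6: rhs = 4, matching y values: 2, 17 (2 points).
  x = 7: rhs = 8, matching y values: none (0 points).
  x = 8: rhs = 16, matching y values: 4, 15 (2 points).
  x = 9: rhs = 15, matching y values: none (0 points).
  x = 10: rhs = 11, matching y values: 7, 12 (2 points).
  x = 11: rhs = 10, matching y values: none (0 points).
  x = 12: rhs = 18, matching y values: none (0 points).
  x = 13: rhs = 3, matching y values: none (0 points).
  x = 14: rhs = 9, matching y values: 3, 16 (2 points).
  x = 15: rhs = 4, matching y values: 2, 17 (2 points).
  x = 16: rhs = 13, matching y values: none (0 points).
  x = 17: rhs = 4, matching y values: 2, 17 (2 points).
  x = 18: rhs = 2, matching y values: none (0 points).
Total affine count: 16.
Full point count |E(F_19)| = 16 + 1 = 17.
Hasse bound: |17 − (19+1)| = |-3| = 3 ≤ 2√19 ≈ 8.7178 ✓.


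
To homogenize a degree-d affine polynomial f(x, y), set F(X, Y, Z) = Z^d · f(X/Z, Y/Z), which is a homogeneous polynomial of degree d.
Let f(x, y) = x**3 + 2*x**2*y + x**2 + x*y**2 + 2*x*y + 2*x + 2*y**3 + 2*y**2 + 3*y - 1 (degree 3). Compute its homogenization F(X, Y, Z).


F(X, Y, Z) = X**3 + 2*X**2*Y + X**2*Z + X*Y**2 + 2*X*Y*Z + 2*X*Z**2 + 2*Y**3 + 2*Y**2*Z + 3*Y*Z**2 - Z**3

deg(f) = 3.
Substitute x = X/Z, y = Y/Z into f, then multiply by Z^3.
  monomial 1·x^3·y^0 ↦ 1·X^3·Y^0·Z^0.
  monomial 2·x^2·y^1 ↦ 2·X^2·Y^1·Z^0.
  monomial 1·x^2·y^0 ↦ 1·X^2·Y^0·Z^1.
  monomial 1·x^1·y^2 ↦ 1·X^1·Y^2·Z^0.
  monomial 2·x^1·y^1 ↦ 2·X^1·Y^1·Z^1.
  monomial 2·x^1·y^0 ↦ 2·X^1·Y^0·Z^2.
  monomial 2·x^0·y^3 ↦ 2·X^0·Y^3·Z^0.
  monomial 2·x^0·y^2 ↦ 2·X^0·Y^2·Z^1.
  monomial 3·x^0·y^1 ↦ 3·X^0·Y^1·Z^2.
  monomial -1·x^0·y^0 ↦ -1·X^0·Y^0·Z^3.
Collecting: F(X, Y, Z) = X**3 + 2*X**2*Y + X**2*Z + X*Y**2 + 2*X*Y*Z + 2*X*Z**2 + 2*Y**3 + 2*Y**2*Z + 3*Y*Z**2 - Z**3.


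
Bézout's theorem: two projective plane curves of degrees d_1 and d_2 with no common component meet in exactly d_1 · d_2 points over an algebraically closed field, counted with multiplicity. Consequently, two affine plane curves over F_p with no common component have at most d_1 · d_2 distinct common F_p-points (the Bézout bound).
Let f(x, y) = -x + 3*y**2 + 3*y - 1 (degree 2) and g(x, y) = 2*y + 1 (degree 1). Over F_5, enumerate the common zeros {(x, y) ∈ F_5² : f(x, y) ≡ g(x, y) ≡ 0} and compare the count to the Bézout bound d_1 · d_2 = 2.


Common zeros: {(2, 2)}; count = 1; Bézout bound = 2.

deg(f) = 2, deg(g) = 1, so Bézout bound = 2.
Scan x ∈ F_5. For each x, list the y ∈ F_5 with f(x, y) ≡ 0 and those with g(x, y) ≡ 0 (mod 5); the common zeros in that column are the intersection.
  x = 0: f ≡ 0 at y ∈ {1, 3}; g ≡ 0 at y ∈ {2}; common: ∅.
  x = 1: f ≡ 0 at y ∈ ∅; g ≡ 0 at y ∈ {2}; common: ∅.
  x = 2: f ≡ 0 at y ∈ {2}; g ≡ 0 at y ∈ {2}; common: {2}.
  x = 3: f ≡ 0 at y ∈ ∅; g ≡ 0 at y ∈ {2}; common: ∅.
  x = 4: f ≡ 0 at y ∈ {0, 4}; g ≡ 0 at y ∈ {2}; common: ∅.
Collecting: common zeros = {(2, 2)}, so the count is 1.
Comparison with the Bézout bound: 1 ≤ 2 = deg(f)·deg(g), as expected for curves with no common component (the affine F_5-count falls short of the bound because intersections may lie at infinity, over extension fields, or carry multiplicity).


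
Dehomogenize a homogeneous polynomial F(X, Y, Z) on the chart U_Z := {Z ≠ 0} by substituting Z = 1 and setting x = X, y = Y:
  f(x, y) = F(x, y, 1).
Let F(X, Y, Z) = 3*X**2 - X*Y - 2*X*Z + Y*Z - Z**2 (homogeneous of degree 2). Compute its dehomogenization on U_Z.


f(x, y) = 3*x**2 - x*y - 2*x + y - 1

On U_Z we set Z = 1. Each monomial c·X^i·Y^j·Z^k in F becomes c·x^i·y^j·1^k = c·x^i·y^j.
Substituting Z = 1: F(X, Y, 1) = 3*x**2 - x*y - 2*x + y - 1.
Note: deg(f) ≤ deg(F) = 2; strict inequality happens when F is divisible by Z (lost terms).


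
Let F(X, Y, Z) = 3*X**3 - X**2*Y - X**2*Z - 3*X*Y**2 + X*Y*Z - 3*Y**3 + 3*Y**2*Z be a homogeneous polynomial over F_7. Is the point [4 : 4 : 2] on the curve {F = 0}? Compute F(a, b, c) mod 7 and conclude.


F(4,4,2) ≡ 1 (mod 7); P is NOT on the curve.

Evaluate F(4, 4, 2) term-by-term (mod 7).
  3*X**3 ↦ 3·64·1·1 = 192
  -X**2*Y ↦ -1·16·4·1 = -64
  -X**2*Z ↦ -1·16·1·2 = -32
  -3*X*Y**2 ↦ -3·4·16·1 = -192
  X*Y*Z ↦ 1·4·4·2 = 32
  -3*Y**3 ↦ -3·1·64·1 = -192
  3*Y**2*Z ↦ 3·1·16·2 = 96
Sum: F(4, 4, 2) = (192) + (-64) + (-32) + (-192) + (32) + (-192) + (96) = -160.
Reducing mod 7: -160 ≡ 1 (mod 7).
Since F(a, b, c) ≡ 1 ≠ 0 (mod 7), P does NOT lie on the curve.


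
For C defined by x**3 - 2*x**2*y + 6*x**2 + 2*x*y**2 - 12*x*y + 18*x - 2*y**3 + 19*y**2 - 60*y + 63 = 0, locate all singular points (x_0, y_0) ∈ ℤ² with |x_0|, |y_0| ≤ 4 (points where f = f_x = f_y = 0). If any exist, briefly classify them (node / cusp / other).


Singular points: {(0, 3)}; classification: cusp.

Compute partial derivatives:
  f_x = 3*x**2 - 4*x*y + 12*x + 2*y**2 - 12*y + 18.
  f_y = -2*x**2 + 4*x*y - 12*x - 6*y**2 + 38*y - 60.
Scan x_0 ∈ {−4, ..., 4}. For each x_0, f_y(x_0, y) is a polynomial in y; find its integer roots y ∈ {−4, ..., 4}, then test f_x and f at those candidates.
  x = -4: f_y(-4, y) = -6*y**2 + 22*y - 44; no integer root y with |y| ≤ 4.
  x = -3: f_y(-3, y) = -6*y**2 + 26*y - 42; no integer root y with |y| ≤ 4.
  x = -2: f_y(-2, y) = -6*y**2 + 30*y - 44; no integer root y with |y| ≤ 4.
  x = -1: f_y(-1, y) = -6*y**2 + 34*y - 50; no integer root y with |y| ≤ 4.
  x = 0: f_y(0, y) = -6*y**2 + 38*y - 60; vanishes at y ∈ {3}. (0, 3): f_x = 0, f = 0 — SINGULAR.
  x = 1: f_y(1, y) = -6*y**2 + 42*y - 74; no integer root y with |y| ≤ 4.
  x = 2: f_y(2, y) = -6*y**2 + 46*y - 92; no integer root y with |y| ≤ 4.
  x = 3: f_y(3, y) = -6*y**2 + 50*y - 114; no integer root y with |y| ≤ 4.
  x = 4: f_y(4, y) = -6*y**2 + 54*y - 140; no integer root y with |y| ≤ 4.
Only singular point on the grid: (0, 3).
Classify: substitute x = 0 + u, y = 3 + v and expand: f = u**3 - 2*u**2*v + 2*u*v**2 - 2*v**3 + v**2.
No constant or linear terms (consistent with a singular point). Quadratic part: v**2. Cubic part: u**3 - 2*u**2*v + 2*u*v**2 - 2*v**3.
The quadratic part v**2 is a perfect square, so there is a single (double) tangent line v = 0, i.e. y = 3. Restricting the cubic part to that line (v = 0) leaves u**3 ≠ 0, so f is not divisible by v and the branch is v² ≈ -u**3 to lowest order — this is a cusp.
Classification: cusp.


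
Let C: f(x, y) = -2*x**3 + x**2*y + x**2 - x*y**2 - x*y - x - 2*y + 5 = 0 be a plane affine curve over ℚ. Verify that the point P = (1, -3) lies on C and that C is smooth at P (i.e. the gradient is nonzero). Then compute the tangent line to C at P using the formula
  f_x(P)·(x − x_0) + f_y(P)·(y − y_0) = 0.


Tangent line at P: -17*x + 4*y + 29 = 0.

Step 1: f(1, -3) = 0, so P lies on C.
Step 2: partial derivatives
  f_x(x, y) = -6*x**2 + 2*x*y + 2*x - y**2 - y - 1, f_y(x, y) = x**2 - 2*x*y - x - 2.
  f_x(P) = -17, f_y(P) = 4 (gradient nonzero, so P is smooth).
Step 3: tangent line at P: -17·(x − 1) + 4·(y − -3) = 0.
Expanding: -17*x + 4*y + 29 = 0.


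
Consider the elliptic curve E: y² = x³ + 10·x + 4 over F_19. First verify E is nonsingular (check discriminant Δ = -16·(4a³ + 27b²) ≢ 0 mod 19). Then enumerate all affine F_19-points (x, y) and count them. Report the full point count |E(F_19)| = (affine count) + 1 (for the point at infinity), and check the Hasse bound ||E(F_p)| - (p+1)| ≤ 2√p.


Affine points = {(0, 2), (0, 17), (3, 2), (3, 17), (8, 8), (8, 11), (9, 5), (9, 14), (11, 1), (11, 18), (12, 3), (12, 16), (14, 0), (16, 2), (16, 17)}; affine count = 15; |E(F_19)| = 16.

Discriminant check: Δ ∝ 4a³ + 27b² = 4·10³ + 27·4² = 4·1000 + 27·16 ≡ 5 (mod 19). Nonzero ⇒ E is nonsingular.
For each x ∈ F_19, compute rhs = x³ + 10·x + 4 mod 19, then count y ∈ F_19 with y² ≡ rhs.
  x = 0: rhs = 4, matching y values: 2, 17 (2 points).
  x = 1: rhs = 15, matching y values: none (0 points).
  x = 2: rhs = 13, matching y values: none (0 points).
  x = 3: rhs = 4, matching y values: 2, 17 (2 points).
  x = 4: rhs = 13, matching y values: none (0 points).
  x = 5: rhs = 8, matching y values: none (0 points).
  x = 6: rhs = 14, matching y values: none (0 points).
  x = 7: rhs = 18, matching y values: none (0 points).
  x = 8: rhs = 7, matching y values: 8, 11 (2 points).
  x = 9: rhs = 6, matching y values: 5, 14 (2 points).
  x = 10: rhs = 2, matching y values: none (0 points).
  x = 11: rhs = 1, matching y values: 1, 18 (2 points).
  x = 12: rhs = 9, matching y values: 3, 16 (2 points).
  x = 13: rhs = 13, matching y values: none (0 points).
  x = 14: rhs = 0, matching y values: 0 (1 points).
  x = 15: rhs = 14, matching y values: none (0 points).
  x = 16: rhs = 4, matching y values: 2, 17 (2 points).
  x = 17: rhs = 14, matching y values: none (0 points).
  x = 18: rhs = 12, matching y values: none (0 points).
Total affine count: 15.
Full point count |E(F_19)| = 15 + 1 = 16.
Hasse bound: |16 − (19+1)| = |-4| = 4 ≤ 2√19 ≈ 8.7178 ✓.


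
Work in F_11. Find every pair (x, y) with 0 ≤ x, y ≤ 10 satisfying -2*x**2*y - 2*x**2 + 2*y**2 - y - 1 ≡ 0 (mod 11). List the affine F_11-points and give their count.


Affine F_11-points: {(0, 1), (0, 5), (1, 9), (4, 0), (7, 0), (10, 9)}; count = 6.

For each of the 121 pairs (x, y) ∈ F_11², evaluate f(x, y) mod 11. Record the zeros.
  x = 0: [0↦10, 1↦0, 2↦5, 3↦3, 4↦5, 5↦0, 6↦10, 7↦2, 8↦9, 9↦9, 10↦2]  zeros at y ∈ {1, 5}
  x = 1: [0↦8, 1↦7, 2↦10, 3↦6, 4↦6, 5↦10, 6↦7, 7↦8, 8↦2, 9↦0, 10↦2]  zeros at y ∈ {9}
  x = 2: [0↦2, 1↦6, 2↦3, 3↦4, 4↦9, 5↦7, 6↦9, 7↦4, 8↦3, 9↦6, 10↦2]  zeros at y ∈ ∅
  x = 3: [0↦3, 1↦8, 2↦6, 3↦8, 4↦3, 5↦2, 6↦5, 7↦1, 8↦1, 9↦5, 10↦2]  zeros at y ∈ ∅
  x = 4: [0↦0, 1↦2, 2↦8, 3↦7, 4↦10, 5↦6, 6↦6, 7↦10, 8↦7, 9↦8, 10↦2]  zeros at y ∈ {0}
  x = 5: [0↦4, 1↦10, 2↦9, 3↦1, 4↦8, 5↦8, 6↦1, 7↦9, 8↦10, 9↦4, 10↦2]  zeros at y ∈ ∅
  x = 6: [0↦4, 1↦10, 2↦9, 3↦1, 4↦8, 5↦8, 6↦1, 7↦9, 8↦10, 9↦4, 10↦2]  zeros at y ∈ ∅
  x = 7: [0↦0, 1↦2, 2↦8, 3↦7, 4↦10, 5↦6, 6↦6, 7↦10, 8↦7, 9↦8, 10↦2]  zeros at y ∈ {0}
  x = 8: [0↦3, 1↦8, 2↦6, 3↦8, 4↦3, 5↦2, 6↦5, 7↦1, 8↦1, 9↦5, 10↦2]  zeros at y ∈ ∅
  x = 9: [0↦2, 1↦6, 2↦3, 3↦4, 4↦9, 5↦7, 6↦9, 7↦4, 8↦3, 9↦6, 10↦2]  zeros at y ∈ ∅
  x = 10: [0↦8, 1↦7, 2↦10, 3↦6, 4↦6, 5↦10, 6↦7, 7↦8, 8↦2, 9↦0, 10↦2]  zeros at y ∈ {9}
Collecting zeros: affine points = {(0, 1), (0, 5), (1, 9), (4, 0), (7, 0), (10, 9)}.
Total count |C(F_11)_aff| = 6.


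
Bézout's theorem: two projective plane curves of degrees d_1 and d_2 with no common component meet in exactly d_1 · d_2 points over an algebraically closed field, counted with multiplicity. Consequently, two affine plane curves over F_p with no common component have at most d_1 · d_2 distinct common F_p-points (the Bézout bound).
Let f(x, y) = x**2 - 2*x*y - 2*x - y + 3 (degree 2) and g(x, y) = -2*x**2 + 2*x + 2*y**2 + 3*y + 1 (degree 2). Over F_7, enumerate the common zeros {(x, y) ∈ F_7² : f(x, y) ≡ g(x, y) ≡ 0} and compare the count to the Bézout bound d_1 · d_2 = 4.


Common zeros: {(0, 3), (1, 3)}; count = 2; Bézout bound = 4.

deg(f) = 2, deg(g) = 2, so Bézout bound = 4.
Scan x ∈ F_7. For each x, list the y ∈ F_7 with f(x, y) ≡ 0 and those with g(x, y) ≡ 0 (mod 7); the common zeros in that column are the intersection.
  x = 0: f ≡ 0 at y ∈ {3}; g ≡ 0 at y ∈ {3, 6}; common: {3}.
  x = 1: f ≡ 0 at y ∈ {3}; g ≡ 0 at y ∈ {3, 6}; common: {3}.
  x = 2: f ≡ 0 at y ∈ {2}; g ≡ 0 at y ∈ ∅; common: ∅.
  x = 3: f ≡ 0 at y ∈ ∅; g ≡ 0 at y ∈ ∅; common: ∅.
  x = 4: f ≡ 0 at y ∈ {2}; g ≡ 0 at y ∈ {4, 5}; common: ∅.
  x = 5: f ≡ 0 at y ∈ {1}; g ≡ 0 at y ∈ ∅; common: ∅.
  x = 6: f ≡ 0 at y ∈ {1}; g ≡ 0 at y ∈ ∅; common: ∅.
Collecting: common zeros = {(0, 3), (1, 3)}, so the count is 2.
Comparison with the Bézout bound: 2 ≤ 4 = deg(f)·deg(g), as expected for curves with no common component (the affine F_7-count falls short of the bound because intersections may lie at infinity, over extension fields, or carry multiplicity).


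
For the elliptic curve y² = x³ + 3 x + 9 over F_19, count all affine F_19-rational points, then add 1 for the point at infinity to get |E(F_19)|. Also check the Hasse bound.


Affine points = {(0, 3), (0, 16), (2, 2), (2, 17), (3, 8), (3, 11), (4, 3), (4, 16), (5, 4), (5, 15), (9, 9), (9, 10), (11, 9), (11, 10), (12, 5), (12, 14), (15, 3), (15, 16), (16, 7), (16, 12), (18, 9), (18, 10)}; affine count = 22; |E(F_19)| = 23.

Discriminant check: Δ ∝ 4a³ + 27b² = 4·3³ + 27·9² = 4·27 + 27·81 ≡ 15 (mod 19). Nonzero ⇒ E is nonsingular.
For each x ∈ F_19, compute rhs = x³ + 3·x + 9 mod 19, then count y ∈ F_19 with y² ≡ rhs.
  x = 0: rhs = 9, matching y values: 3, 16 (2 points).
  x = 1: rhs = 13, matching y values: none (0 points).
  x = 2: rhs = 4, matching y values: 2, 17 (2 points).
  x = 3: rhs = 7, matching y values: 8, 11 (2 points).
  x = 4: rhs = 9, matching y values: 3, 16 (2 points).
  x = 5: rhs = 16, matching y values: 4, 15 (2 points).
  x = 6: rhs = 15, matching y values: none (0 points).
  x = 7: rhs = 12, matching y values: none (0 points).
  x = 8: rhs = 13, matching y values: none (0 points).
  x = 9: rhs = 5, matching y values: 9, 10 (2 points).
  x = 10: rhs = 13, matching y values: none (0 points).
  x = 11: rhs = 5, matching y values: 9, 10 (2 points).
  x = 12: rhs = 6, matching y values: 5, 14 (2 points).
  x = 13: rhs = 3, matching y values: none (0 points).
  x = 14: rhs = 2, matching y values: none (0 points).
  x = 15: rhs = 9, matching y values: 3, 16 (2 points).
  x = 16: rhs = 11, matching y values: 7, 12 (2 points).
  x = 17: rhs = 14, matching y values: none (0 points).
  x = 18: rhs = 5, matching y values: 9, 10 (2 points).
Total affine count: 22.
Full point count |E(F_19)| = 22 + 1 = 23.
Hasse bound: |23 − (19+1)| = |3| = 3 ≤ 2√19 ≈ 8.7178 ✓.


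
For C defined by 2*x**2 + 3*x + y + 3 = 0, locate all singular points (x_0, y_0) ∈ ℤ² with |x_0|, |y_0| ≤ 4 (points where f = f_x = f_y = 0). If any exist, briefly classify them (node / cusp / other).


No singular points in the scanned grid; C is smooth there.

Compute partial derivatives:
  f_x = 4*x + 3.
  f_y = 1.
f_y = 1 is a nonzero constant, so f_y never vanishes: no point (x, y) can satisfy f = f_x = f_y = 0. In particular no (x, y) ∈ {−4, ..., 4}² is singular; the curve is smooth.


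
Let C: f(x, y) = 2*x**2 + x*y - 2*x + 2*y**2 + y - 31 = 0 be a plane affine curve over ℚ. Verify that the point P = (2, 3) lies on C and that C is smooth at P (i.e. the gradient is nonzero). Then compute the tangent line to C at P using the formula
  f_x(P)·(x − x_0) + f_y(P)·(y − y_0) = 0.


Tangent line at P: 9*x + 15*y - 63 = 0.

Step 1: f(2, 3) = 0, so P lies on C.
Step 2: partial derivatives
  f_x(x, y) = 4*x + y - 2, f_y(x, y) = x + 4*y + 1.
  f_x(P) = 9, f_y(P) = 15 (gradient nonzero, so P is smooth).
Step 3: tangent line at P: 9·(x − 2) + 15·(y − 3) = 0.
Expanding: 9*x + 15*y - 63 = 0.
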